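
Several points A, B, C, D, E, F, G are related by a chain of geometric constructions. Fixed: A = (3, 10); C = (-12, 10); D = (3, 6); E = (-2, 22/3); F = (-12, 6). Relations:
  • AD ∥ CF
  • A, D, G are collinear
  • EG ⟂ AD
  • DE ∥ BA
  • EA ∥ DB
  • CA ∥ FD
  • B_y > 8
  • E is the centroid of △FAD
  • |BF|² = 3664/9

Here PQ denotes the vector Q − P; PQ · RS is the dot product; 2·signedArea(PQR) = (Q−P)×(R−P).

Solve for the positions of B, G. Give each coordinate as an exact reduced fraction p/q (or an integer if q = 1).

B = (8, 26/3)
G = (3, 22/3)

1. B_x = 8  [DE ∥ BA ∩ EA ∥ DB]
2. B_y = 26/3  [DE ∥ BA ∩ EA ∥ DB]
   → B = (8, 26/3)
3. G_x = 3  [A, D, G are collinear ∩ EG ⟂ AD]
4. G_y = 22/3  [A, D, G are collinear ∩ EG ⟂ AD]
   → G = (3, 22/3)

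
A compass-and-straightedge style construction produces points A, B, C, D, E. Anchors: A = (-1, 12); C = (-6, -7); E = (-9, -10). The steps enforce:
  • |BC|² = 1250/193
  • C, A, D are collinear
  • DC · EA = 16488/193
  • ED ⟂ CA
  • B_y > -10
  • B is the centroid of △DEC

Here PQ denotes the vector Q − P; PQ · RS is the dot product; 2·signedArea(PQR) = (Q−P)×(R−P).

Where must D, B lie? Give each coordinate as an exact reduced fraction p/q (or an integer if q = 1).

B = (-1411/193, -1772/193)
D = (-1338/193, -2035/193)

1. D_x = -1338/193  [C, A, D are collinear ∩ ED ⟂ CA]
2. D_y = -2035/193  [C, A, D are collinear ∩ ED ⟂ CA]
   → D = (-1338/193, -2035/193)
3. B_x = -1411/193  [B is the centroid of △DEC]
4. B_y = -1772/193  [B is the centroid of △DEC]
   → B = (-1411/193, -1772/193)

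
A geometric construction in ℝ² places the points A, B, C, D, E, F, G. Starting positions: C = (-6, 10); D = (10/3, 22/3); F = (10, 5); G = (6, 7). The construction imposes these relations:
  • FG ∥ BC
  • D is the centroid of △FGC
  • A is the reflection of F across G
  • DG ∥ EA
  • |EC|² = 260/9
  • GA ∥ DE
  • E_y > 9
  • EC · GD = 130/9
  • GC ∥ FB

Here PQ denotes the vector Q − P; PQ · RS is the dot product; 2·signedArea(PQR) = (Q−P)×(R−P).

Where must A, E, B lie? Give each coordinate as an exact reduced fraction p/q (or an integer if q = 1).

1. A_x = 2  [A is the reflection of F across G]
2. A_y = 9  [A is the reflection of F across G]
   → A = (2, 9)
3. E_x = -2/3  [DG ∥ EA ∩ GA ∥ DE]
4. E_y = 28/3  [DG ∥ EA ∩ GA ∥ DE]
   → E = (-2/3, 28/3)
5. B_x = -2  [FG ∥ BC ∩ GC ∥ FB]
6. B_y = 8  [FG ∥ BC ∩ GC ∥ FB]
   → B = (-2, 8)

A = (2, 9)
B = (-2, 8)
E = (-2/3, 28/3)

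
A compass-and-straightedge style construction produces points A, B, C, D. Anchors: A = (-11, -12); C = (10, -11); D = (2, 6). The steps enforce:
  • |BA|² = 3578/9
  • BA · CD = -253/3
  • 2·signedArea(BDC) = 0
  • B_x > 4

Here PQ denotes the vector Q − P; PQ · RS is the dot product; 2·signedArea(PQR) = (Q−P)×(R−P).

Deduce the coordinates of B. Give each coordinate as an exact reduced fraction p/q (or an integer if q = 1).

1. B_x = 14/3  [2·signedArea(BDC) = 0 ∩ BA · CD = -253/3]
2. B_y = 1/3  [2·signedArea(BDC) = 0 ∩ BA · CD = -253/3]
   → B = (14/3, 1/3)

B = (14/3, 1/3)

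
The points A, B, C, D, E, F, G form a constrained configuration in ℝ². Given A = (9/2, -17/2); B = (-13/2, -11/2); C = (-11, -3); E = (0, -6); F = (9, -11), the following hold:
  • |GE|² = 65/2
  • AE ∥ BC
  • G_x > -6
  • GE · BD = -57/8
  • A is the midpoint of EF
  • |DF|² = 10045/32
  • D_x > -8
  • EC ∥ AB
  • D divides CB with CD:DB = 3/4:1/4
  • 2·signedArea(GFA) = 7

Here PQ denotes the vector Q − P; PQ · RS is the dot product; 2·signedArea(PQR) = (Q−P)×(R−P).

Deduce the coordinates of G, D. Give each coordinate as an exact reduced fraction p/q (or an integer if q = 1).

1. D_x = -61/8  [D divides CB with CD:DB = 3/4:1/4]
2. D_y = -39/8  [D divides CB with CD:DB = 3/4:1/4]
   → D = (-61/8, -39/8)
3. G_x = -11/2  [2·signedArea(GFA) = 7 ∩ GE · BD = -57/8]
4. G_y = -9/2  [2·signedArea(GFA) = 7 ∩ GE · BD = -57/8]
   → G = (-11/2, -9/2)

D = (-61/8, -39/8)
G = (-11/2, -9/2)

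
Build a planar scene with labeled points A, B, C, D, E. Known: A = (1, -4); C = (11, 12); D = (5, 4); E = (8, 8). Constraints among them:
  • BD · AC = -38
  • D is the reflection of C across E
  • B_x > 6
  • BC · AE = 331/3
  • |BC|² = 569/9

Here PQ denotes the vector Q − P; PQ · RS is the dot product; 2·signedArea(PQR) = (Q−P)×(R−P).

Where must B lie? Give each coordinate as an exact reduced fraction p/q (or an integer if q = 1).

1. B_x = 20/3  [BC · AE = 331/3 ∩ BD · AC = -38]
2. B_y = 16/3  [BC · AE = 331/3 ∩ BD · AC = -38]
   → B = (20/3, 16/3)

B = (20/3, 16/3)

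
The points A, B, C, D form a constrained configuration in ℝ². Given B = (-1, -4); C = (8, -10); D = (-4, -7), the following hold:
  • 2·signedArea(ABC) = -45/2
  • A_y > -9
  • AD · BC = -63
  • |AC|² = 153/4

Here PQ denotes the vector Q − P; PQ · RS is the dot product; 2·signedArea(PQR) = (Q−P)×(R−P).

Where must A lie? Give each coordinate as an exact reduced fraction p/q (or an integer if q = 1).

A = (2, -17/2)

1. A_x = 2  [2·signedArea(ABC) = -45/2 ∩ AD · BC = -63]
2. A_y = -17/2  [2·signedArea(ABC) = -45/2 ∩ AD · BC = -63]
   → A = (2, -17/2)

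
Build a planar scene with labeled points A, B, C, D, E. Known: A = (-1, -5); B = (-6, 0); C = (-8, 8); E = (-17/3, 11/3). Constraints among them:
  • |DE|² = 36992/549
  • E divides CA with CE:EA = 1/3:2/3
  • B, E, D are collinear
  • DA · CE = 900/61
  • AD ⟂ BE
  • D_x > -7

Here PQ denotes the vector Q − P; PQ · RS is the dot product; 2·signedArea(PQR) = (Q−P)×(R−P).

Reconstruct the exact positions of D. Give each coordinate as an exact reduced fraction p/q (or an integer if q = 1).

D = (-391/61, -275/61)

1. D_x = -391/61  [B, E, D are collinear ∩ AD ⟂ BE]
2. D_y = -275/61  [B, E, D are collinear ∩ AD ⟂ BE]
   → D = (-391/61, -275/61)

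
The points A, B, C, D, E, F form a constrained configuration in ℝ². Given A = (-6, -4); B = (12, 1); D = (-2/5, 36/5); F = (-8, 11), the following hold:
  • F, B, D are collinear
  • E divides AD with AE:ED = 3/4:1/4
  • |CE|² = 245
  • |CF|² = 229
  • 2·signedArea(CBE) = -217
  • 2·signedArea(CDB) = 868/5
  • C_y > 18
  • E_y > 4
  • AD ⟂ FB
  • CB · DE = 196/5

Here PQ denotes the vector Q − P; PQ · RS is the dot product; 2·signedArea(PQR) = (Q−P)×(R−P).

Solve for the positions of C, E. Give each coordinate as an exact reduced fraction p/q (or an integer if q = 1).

1. E_x = -9/5  [E divides AD with AE:ED = 3/4:1/4]
2. E_y = 22/5  [E divides AD with AE:ED = 3/4:1/4]
   → E = (-9/5, 22/5)
3. C_x = 26/5  [2·signedArea(CBE) = -217 ∩ 2·signedArea(CDB) = 868/5]
4. C_y = 92/5  [2·signedArea(CBE) = -217 ∩ 2·signedArea(CDB) = 868/5]
   → C = (26/5, 92/5)

C = (26/5, 92/5)
E = (-9/5, 22/5)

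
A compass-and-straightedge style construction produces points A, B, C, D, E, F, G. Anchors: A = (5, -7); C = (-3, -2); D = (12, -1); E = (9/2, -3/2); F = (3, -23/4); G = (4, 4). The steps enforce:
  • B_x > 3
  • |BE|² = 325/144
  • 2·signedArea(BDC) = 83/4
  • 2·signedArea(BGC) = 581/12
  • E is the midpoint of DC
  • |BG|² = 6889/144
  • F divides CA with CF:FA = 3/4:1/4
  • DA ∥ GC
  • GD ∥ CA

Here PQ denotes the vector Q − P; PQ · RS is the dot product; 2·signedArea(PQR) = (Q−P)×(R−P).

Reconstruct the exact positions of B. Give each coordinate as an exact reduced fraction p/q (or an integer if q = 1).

B = (4, -35/12)

1. B_x = 4  [2·signedArea(BDC) = 83/4 ∩ 2·signedArea(BGC) = 581/12]
2. B_y = -35/12  [2·signedArea(BDC) = 83/4 ∩ 2·signedArea(BGC) = 581/12]
   → B = (4, -35/12)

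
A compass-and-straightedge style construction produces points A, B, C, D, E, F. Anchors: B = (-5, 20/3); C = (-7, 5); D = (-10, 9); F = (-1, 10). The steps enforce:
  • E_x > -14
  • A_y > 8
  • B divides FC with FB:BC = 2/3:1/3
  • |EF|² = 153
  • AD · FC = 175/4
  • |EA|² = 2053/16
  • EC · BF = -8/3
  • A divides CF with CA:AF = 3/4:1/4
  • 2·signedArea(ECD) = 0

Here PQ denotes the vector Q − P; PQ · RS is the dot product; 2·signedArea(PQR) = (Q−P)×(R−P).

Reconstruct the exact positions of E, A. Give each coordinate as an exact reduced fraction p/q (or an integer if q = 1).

A = (-5/2, 35/4)
E = (-13, 13)

1. E_x = -13  [2·signedArea(ECD) = 0 ∩ EC · BF = -8/3]
2. E_y = 13  [2·signedArea(ECD) = 0 ∩ EC · BF = -8/3]
   → E = (-13, 13)
3. A_x = -5/2  [A divides CF with CA:AF = 3/4:1/4]
4. A_y = 35/4  [A divides CF with CA:AF = 3/4:1/4]
   → A = (-5/2, 35/4)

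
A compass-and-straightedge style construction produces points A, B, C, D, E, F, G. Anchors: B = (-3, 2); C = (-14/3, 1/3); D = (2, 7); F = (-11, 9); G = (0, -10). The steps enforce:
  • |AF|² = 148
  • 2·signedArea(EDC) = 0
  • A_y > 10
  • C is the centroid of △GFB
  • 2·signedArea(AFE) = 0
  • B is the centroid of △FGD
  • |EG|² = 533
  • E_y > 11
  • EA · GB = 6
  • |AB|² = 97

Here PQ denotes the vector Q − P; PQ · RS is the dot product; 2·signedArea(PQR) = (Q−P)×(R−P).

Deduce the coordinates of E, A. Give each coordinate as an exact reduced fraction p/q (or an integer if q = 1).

1. E_x = 7  [line 20/3·x + -20/3·y + 100/3 = 0 ∩ |EG|² = 533]
2. E_y = 12  [line 20/3·x + -20/3·y + 100/3 = 0 ∩ |EG|² = 533]
   → E = (7, 12)
3. A_x = 1  [2·signedArea(AFE) = 0 ∩ EA · GB = 6]
4. A_y = 11  [2·signedArea(AFE) = 0 ∩ EA · GB = 6]
   → A = (1, 11)

A = (1, 11)
E = (7, 12)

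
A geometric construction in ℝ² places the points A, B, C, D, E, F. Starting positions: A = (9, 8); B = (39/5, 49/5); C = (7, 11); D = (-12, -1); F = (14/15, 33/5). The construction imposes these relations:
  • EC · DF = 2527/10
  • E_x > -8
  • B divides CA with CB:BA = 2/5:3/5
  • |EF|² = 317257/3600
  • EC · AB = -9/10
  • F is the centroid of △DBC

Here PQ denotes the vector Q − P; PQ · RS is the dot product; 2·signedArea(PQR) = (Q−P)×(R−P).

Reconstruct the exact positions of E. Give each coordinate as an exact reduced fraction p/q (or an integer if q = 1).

E = (-29/4, 2)

1. E_x = -29/4  [EC · AB = -9/10 ∩ EC · DF = 2527/10]
2. E_y = 2  [EC · AB = -9/10 ∩ EC · DF = 2527/10]
   → E = (-29/4, 2)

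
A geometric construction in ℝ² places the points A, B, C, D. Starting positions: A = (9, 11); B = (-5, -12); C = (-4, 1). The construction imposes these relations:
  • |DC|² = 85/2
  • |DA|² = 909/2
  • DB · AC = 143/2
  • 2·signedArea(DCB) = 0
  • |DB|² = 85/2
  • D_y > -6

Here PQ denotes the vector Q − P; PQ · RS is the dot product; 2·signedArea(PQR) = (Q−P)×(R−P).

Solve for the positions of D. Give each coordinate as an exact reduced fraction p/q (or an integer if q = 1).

D = (-9/2, -11/2)

1. D_x = -9/2  [2·signedArea(DCB) = 0 ∩ DB · AC = 143/2]
2. D_y = -11/2  [2·signedArea(DCB) = 0 ∩ DB · AC = 143/2]
   → D = (-9/2, -11/2)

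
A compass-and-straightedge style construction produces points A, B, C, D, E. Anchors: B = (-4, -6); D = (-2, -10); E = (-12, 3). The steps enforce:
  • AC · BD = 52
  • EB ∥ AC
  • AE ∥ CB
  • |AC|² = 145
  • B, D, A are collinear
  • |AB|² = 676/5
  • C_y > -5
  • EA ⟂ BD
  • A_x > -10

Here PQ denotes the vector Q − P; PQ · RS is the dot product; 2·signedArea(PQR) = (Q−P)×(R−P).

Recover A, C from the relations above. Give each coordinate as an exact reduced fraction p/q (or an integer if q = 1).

A = (-46/5, 22/5)
C = (-6/5, -23/5)

1. A_x = -46/5  [B, D, A are collinear ∩ EA ⟂ BD]
2. A_y = 22/5  [B, D, A are collinear ∩ EA ⟂ BD]
   → A = (-46/5, 22/5)
3. C_x = -6/5  [AE ∥ CB ∩ EB ∥ AC]
4. C_y = -23/5  [AE ∥ CB ∩ EB ∥ AC]
   → C = (-6/5, -23/5)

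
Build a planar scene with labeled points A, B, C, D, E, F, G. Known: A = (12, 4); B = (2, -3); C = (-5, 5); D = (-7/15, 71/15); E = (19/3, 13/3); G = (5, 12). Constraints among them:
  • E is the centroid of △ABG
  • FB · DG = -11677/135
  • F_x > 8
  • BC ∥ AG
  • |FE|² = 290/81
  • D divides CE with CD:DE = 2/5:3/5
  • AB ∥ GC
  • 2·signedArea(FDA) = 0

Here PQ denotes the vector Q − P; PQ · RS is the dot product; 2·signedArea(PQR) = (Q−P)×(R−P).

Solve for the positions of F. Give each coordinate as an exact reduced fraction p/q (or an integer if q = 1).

1. F_x = 74/9  [2·signedArea(FDA) = 0 ∩ FB · DG = -11677/135]
2. F_y = 38/9  [2·signedArea(FDA) = 0 ∩ FB · DG = -11677/135]
   → F = (74/9, 38/9)

F = (74/9, 38/9)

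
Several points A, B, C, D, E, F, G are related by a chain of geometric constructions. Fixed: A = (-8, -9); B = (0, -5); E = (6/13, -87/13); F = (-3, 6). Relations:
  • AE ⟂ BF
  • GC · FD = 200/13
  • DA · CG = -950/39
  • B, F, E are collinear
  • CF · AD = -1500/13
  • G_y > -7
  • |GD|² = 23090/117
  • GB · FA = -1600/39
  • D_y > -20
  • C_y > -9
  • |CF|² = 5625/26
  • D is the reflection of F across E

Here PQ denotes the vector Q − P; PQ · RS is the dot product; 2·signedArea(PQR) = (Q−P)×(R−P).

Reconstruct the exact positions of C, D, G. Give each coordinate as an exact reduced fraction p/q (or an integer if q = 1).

1. D_x = 51/13  [D is the reflection of F across E]
2. D_y = -252/13  [D is the reflection of F across E]
   → D = (51/13, -252/13)
3. G_x = -98/39  [line 5·x + 15·y + 4525/39 = 0 ∩ |GD|² = 23090/117]
4. G_y = -269/39  [line 5·x + 15·y + 4525/39 = 0 ∩ |GD|² = 23090/117]
   → G = (-98/39, -269/39)
5. C_x = -153/26  [CF · AD = -1500/13 ∩ GC · FD = 200/13]
6. C_y = -219/26  [CF · AD = -1500/13 ∩ GC · FD = 200/13]
   → C = (-153/26, -219/26)

C = (-153/26, -219/26)
D = (51/13, -252/13)
G = (-98/39, -269/39)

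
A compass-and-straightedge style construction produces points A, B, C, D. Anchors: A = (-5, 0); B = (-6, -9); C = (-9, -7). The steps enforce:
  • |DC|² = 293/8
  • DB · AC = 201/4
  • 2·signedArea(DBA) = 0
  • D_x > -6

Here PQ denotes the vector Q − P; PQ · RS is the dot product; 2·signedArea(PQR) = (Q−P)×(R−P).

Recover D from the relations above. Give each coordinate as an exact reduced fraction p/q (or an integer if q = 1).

1. D_x = -21/4  [2·signedArea(DBA) = 0 ∩ DB · AC = 201/4]
2. D_y = -9/4  [2·signedArea(DBA) = 0 ∩ DB · AC = 201/4]
   → D = (-21/4, -9/4)

D = (-21/4, -9/4)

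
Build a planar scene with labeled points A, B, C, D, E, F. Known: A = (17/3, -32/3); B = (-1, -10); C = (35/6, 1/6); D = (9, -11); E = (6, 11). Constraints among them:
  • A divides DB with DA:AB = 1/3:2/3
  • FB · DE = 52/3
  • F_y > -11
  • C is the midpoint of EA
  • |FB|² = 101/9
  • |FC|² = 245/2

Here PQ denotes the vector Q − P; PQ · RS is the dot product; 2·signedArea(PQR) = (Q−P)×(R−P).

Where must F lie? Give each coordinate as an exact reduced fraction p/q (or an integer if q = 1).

1. F_x = 7/3  [line 3·x + -22·y + -703/3 = 0 ∩ |FB|² = 101/9]
2. F_y = -31/3  [line 3·x + -22·y + -703/3 = 0 ∩ |FB|² = 101/9]
   → F = (7/3, -31/3)

F = (7/3, -31/3)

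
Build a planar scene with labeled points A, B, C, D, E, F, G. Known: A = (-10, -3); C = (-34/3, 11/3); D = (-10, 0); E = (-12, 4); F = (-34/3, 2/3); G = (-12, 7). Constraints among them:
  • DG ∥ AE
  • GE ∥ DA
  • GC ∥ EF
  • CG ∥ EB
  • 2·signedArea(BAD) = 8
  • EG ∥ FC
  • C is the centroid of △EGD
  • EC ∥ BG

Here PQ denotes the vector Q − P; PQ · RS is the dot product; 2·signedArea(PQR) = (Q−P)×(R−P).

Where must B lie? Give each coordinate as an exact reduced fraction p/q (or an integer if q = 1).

1. B_x = -38/3  [EC ∥ BG ∩ CG ∥ EB]
2. B_y = 22/3  [EC ∥ BG ∩ CG ∥ EB]
   → B = (-38/3, 22/3)

B = (-38/3, 22/3)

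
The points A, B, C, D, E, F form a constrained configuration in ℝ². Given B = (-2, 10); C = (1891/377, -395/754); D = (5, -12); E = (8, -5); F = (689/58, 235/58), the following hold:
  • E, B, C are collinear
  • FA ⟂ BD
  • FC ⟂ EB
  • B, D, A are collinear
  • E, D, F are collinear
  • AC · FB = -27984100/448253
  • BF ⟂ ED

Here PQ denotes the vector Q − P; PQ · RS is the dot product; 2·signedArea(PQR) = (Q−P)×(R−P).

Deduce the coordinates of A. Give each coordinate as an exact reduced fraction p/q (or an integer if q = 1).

A = (30747/30914, 9095/15457)

1. A_x = 30747/30914  [B, D, A are collinear ∩ FA ⟂ BD]
2. A_y = 9095/15457  [B, D, A are collinear ∩ FA ⟂ BD]
   → A = (30747/30914, 9095/15457)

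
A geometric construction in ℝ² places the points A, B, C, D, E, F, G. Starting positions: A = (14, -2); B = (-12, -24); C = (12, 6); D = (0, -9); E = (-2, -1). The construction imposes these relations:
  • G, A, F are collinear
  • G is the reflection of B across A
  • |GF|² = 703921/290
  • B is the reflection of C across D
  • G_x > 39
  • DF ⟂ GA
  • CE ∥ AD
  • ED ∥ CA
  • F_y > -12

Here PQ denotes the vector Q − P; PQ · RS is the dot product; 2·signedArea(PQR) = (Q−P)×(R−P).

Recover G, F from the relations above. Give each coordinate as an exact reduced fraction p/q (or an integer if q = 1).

F = (693/290, -3429/290)
G = (40, 20)

1. G_x = 40  [G is the reflection of B across A]
2. G_y = 20  [G is the reflection of B across A]
   → G = (40, 20)
3. F_x = 693/290  [G, A, F are collinear ∩ DF ⟂ GA]
4. F_y = -3429/290  [G, A, F are collinear ∩ DF ⟂ GA]
   → F = (693/290, -3429/290)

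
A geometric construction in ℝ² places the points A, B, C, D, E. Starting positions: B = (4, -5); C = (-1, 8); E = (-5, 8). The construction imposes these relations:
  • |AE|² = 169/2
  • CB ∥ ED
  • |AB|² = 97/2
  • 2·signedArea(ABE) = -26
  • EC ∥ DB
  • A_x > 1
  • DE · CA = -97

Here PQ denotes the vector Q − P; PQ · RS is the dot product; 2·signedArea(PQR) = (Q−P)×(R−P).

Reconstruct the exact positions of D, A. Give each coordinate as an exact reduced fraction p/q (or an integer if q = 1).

1. D_x = 0  [EC ∥ DB ∩ CB ∥ ED]
2. D_y = -5  [EC ∥ DB ∩ CB ∥ ED]
   → D = (0, -5)
3. A_x = 3/2  [2·signedArea(ABE) = -26 ∩ DE · CA = -97]
4. A_y = 3/2  [2·signedArea(ABE) = -26 ∩ DE · CA = -97]
   → A = (3/2, 3/2)

A = (3/2, 3/2)
D = (0, -5)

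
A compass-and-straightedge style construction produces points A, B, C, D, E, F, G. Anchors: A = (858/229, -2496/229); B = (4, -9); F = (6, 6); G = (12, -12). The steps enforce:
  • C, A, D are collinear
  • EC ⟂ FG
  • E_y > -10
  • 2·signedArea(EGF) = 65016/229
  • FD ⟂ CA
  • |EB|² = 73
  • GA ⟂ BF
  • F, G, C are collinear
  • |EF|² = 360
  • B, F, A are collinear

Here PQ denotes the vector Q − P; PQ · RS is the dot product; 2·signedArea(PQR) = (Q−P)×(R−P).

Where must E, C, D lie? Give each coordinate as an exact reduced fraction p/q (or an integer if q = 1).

C = (11094/1145, -5802/1145)
D = (17492646/1311025, -1941978/1311025)
E = (-1032/229, -2244/229)

1. E_x = -1032/229  [line -18·x + -6·y + -32040/229 = 0 ∩ |EB|² = 73]
2. E_y = -2244/229  [line -18·x + -6·y + -32040/229 = 0 ∩ |EB|² = 73]
   → E = (-1032/229, -2244/229)
3. C_x = 11094/1145  [F, G, C are collinear ∩ EC ⟂ FG]
4. C_y = -5802/1145  [F, G, C are collinear ∩ EC ⟂ FG]
   → C = (11094/1145, -5802/1145)
5. D_x = 17492646/1311025  [C, A, D are collinear ∩ FD ⟂ CA]
6. D_y = -1941978/1311025  [C, A, D are collinear ∩ FD ⟂ CA]
   → D = (17492646/1311025, -1941978/1311025)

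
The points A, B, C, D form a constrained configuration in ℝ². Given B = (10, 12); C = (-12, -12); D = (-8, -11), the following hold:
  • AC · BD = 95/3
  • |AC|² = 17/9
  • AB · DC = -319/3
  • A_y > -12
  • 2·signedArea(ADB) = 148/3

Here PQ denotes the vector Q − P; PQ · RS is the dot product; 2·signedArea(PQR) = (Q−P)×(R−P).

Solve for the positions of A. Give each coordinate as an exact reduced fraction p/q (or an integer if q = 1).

1. A_x = -32/3  [AB · DC = -319/3 ∩ 2·signedArea(ADB) = 148/3]
2. A_y = -35/3  [AB · DC = -319/3 ∩ 2·signedArea(ADB) = 148/3]
   → A = (-32/3, -35/3)

A = (-32/3, -35/3)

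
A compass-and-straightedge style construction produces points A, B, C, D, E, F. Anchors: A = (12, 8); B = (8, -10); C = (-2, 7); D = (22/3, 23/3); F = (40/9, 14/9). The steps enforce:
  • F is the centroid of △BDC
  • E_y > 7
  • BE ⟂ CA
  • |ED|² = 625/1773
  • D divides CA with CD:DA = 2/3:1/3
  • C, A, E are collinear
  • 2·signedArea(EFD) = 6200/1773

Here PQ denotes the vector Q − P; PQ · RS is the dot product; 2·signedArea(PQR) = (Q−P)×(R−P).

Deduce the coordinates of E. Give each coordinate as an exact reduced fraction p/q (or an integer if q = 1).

E = (1328/197, 1502/197)

1. E_x = 1328/197  [C, A, E are collinear ∩ BE ⟂ CA]
2. E_y = 1502/197  [C, A, E are collinear ∩ BE ⟂ CA]
   → E = (1328/197, 1502/197)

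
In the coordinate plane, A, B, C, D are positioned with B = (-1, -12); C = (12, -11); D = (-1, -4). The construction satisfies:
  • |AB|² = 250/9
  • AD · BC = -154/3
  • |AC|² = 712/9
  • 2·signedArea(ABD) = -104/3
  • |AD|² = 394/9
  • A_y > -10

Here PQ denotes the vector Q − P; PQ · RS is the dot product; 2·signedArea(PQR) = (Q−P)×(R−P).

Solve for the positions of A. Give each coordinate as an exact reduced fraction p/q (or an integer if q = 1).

1. A_x = 10/3  [2·signedArea(ABD) = -104/3 ∩ AD · BC = -154/3]
2. A_y = -9  [2·signedArea(ABD) = -104/3 ∩ AD · BC = -154/3]
   → A = (10/3, -9)

A = (10/3, -9)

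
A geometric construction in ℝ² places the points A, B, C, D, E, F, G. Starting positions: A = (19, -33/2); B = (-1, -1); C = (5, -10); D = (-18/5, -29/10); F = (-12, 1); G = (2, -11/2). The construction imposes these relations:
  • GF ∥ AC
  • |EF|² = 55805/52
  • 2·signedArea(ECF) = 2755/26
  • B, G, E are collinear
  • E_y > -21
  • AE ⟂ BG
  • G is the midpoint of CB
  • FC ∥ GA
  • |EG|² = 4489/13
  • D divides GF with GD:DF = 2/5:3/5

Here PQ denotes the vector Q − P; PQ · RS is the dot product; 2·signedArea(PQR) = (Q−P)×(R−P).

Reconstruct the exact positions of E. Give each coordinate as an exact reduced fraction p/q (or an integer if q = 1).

E = (160/13, -545/26)

1. E_x = 160/13  [B, G, E are collinear ∩ AE ⟂ BG]
2. E_y = -545/26  [B, G, E are collinear ∩ AE ⟂ BG]
   → E = (160/13, -545/26)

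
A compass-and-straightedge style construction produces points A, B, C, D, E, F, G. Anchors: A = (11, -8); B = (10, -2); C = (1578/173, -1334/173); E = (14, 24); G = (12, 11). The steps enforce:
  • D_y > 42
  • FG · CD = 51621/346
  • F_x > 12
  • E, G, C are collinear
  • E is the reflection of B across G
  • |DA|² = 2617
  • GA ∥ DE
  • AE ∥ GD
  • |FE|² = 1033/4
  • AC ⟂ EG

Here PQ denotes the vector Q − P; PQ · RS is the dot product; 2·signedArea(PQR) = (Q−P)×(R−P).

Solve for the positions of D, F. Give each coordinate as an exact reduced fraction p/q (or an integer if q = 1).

D = (15, 43)
F = (25/2, 8)

1. D_x = 15  [GA ∥ DE ∩ AE ∥ GD]
2. D_y = 43  [GA ∥ DE ∩ AE ∥ GD]
   → D = (15, 43)
3. F_x = 25/2  [line -1017/173·x + -8773/173·y + 165793/346 = 0 ∩ |FE|² = 1033/4]
4. F_y = 8  [line -1017/173·x + -8773/173·y + 165793/346 = 0 ∩ |FE|² = 1033/4]
   → F = (25/2, 8)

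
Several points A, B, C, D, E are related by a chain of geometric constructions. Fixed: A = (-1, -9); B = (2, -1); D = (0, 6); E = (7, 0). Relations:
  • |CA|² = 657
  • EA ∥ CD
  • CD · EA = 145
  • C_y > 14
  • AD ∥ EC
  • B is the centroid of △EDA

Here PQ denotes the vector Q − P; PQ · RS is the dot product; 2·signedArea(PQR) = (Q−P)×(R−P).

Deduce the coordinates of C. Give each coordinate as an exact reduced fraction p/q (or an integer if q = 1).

C = (8, 15)

1. C_x = 8  [EA ∥ CD ∩ AD ∥ EC]
2. C_y = 15  [EA ∥ CD ∩ AD ∥ EC]
   → C = (8, 15)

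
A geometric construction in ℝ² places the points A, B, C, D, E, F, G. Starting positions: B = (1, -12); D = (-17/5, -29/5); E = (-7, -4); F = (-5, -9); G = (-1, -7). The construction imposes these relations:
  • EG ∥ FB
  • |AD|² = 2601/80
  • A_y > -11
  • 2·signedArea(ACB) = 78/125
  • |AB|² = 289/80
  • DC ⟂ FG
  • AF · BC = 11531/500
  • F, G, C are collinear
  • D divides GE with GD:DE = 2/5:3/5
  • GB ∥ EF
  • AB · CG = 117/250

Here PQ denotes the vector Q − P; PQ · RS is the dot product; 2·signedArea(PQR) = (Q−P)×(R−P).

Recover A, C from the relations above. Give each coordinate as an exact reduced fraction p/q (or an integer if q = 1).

1. C_x = -61/25  [F, G, C are collinear ∩ DC ⟂ FG]
2. C_y = -193/25  [F, G, C are collinear ∩ DC ⟂ FG]
   → C = (-61/25, -193/25)
3. A_x = -1/10  [AF · BC = 11531/500 ∩ AB · CG = 117/250]
4. A_y = -209/20  [AF · BC = 11531/500 ∩ AB · CG = 117/250]
   → A = (-1/10, -209/20)

A = (-1/10, -209/20)
C = (-61/25, -193/25)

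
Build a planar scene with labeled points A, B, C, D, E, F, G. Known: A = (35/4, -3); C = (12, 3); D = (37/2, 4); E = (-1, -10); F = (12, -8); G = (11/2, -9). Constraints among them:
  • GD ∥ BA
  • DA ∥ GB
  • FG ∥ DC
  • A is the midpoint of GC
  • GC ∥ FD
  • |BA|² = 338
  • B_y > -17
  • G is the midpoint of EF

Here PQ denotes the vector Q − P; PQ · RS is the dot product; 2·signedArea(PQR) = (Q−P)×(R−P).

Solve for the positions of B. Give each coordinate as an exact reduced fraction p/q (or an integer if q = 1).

B = (-17/4, -16)

1. B_x = -17/4  [GD ∥ BA ∩ DA ∥ GB]
2. B_y = -16  [GD ∥ BA ∩ DA ∥ GB]
   → B = (-17/4, -16)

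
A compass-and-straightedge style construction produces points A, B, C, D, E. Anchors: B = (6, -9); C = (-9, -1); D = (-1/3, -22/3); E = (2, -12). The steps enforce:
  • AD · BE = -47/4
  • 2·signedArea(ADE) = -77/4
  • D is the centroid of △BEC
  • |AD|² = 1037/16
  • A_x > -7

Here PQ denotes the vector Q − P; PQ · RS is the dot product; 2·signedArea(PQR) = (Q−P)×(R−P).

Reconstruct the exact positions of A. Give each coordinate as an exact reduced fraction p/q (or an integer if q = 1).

A = (-41/6, -31/12)

1. A_x = -41/6  [AD · BE = -47/4 ∩ 2·signedArea(ADE) = -77/4]
2. A_y = -31/12  [AD · BE = -47/4 ∩ 2·signedArea(ADE) = -77/4]
   → A = (-41/6, -31/12)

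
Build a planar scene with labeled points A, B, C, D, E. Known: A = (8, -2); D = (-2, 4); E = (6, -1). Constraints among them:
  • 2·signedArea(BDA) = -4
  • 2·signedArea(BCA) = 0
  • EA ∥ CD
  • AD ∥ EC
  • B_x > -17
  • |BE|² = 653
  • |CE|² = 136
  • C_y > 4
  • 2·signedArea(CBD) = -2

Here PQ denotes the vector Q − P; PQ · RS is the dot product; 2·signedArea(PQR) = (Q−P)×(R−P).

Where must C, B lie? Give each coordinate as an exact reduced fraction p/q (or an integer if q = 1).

B = (-16, 12)
C = (-4, 5)

1. C_x = -4  [EA ∥ CD ∩ AD ∥ EC]
2. C_y = 5  [EA ∥ CD ∩ AD ∥ EC]
   → C = (-4, 5)
3. B_x = -16  [2·signedArea(BCA) = 0 ∩ 2·signedArea(CBD) = -2]
4. B_y = 12  [2·signedArea(BCA) = 0 ∩ 2·signedArea(CBD) = -2]
   → B = (-16, 12)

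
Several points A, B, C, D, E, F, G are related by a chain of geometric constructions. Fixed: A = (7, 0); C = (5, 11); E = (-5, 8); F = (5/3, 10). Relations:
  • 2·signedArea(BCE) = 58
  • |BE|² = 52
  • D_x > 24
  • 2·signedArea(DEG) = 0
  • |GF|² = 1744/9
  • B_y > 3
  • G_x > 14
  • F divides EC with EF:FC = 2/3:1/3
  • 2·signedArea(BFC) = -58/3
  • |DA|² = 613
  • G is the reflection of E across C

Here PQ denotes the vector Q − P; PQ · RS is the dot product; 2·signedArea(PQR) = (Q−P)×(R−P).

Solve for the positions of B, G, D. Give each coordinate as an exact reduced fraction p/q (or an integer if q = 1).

B = (1, 4)
D = (25, 17)
G = (15, 14)

1. B_x = 1  [line -1·x + 10/3·y + -37/3 = 0 ∩ |BE|² = 52]
2. B_y = 4  [line -1·x + 10/3·y + -37/3 = 0 ∩ |BE|² = 52]
   → B = (1, 4)
3. G_x = 15  [G is the reflection of E across C]
4. G_y = 14  [G is the reflection of E across C]
   → G = (15, 14)
5. D_x = 25  [line -6·x + 20·y + -190 = 0 ∩ |DA|² = 613]
6. D_y = 17  [line -6·x + 20·y + -190 = 0 ∩ |DA|² = 613]
   → D = (25, 17)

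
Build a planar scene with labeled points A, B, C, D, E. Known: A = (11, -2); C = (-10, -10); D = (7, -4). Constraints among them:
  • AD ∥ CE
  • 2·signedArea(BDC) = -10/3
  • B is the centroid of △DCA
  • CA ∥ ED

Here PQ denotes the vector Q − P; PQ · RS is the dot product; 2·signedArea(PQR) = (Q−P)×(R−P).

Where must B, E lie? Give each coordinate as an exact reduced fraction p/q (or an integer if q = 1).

1. B_x = 8/3  [B is the centroid of △DCA]
2. B_y = -16/3  [B is the centroid of △DCA]
   → B = (8/3, -16/3)
3. E_x = -14  [CA ∥ ED ∩ AD ∥ CE]
4. E_y = -12  [CA ∥ ED ∩ AD ∥ CE]
   → E = (-14, -12)

B = (8/3, -16/3)
E = (-14, -12)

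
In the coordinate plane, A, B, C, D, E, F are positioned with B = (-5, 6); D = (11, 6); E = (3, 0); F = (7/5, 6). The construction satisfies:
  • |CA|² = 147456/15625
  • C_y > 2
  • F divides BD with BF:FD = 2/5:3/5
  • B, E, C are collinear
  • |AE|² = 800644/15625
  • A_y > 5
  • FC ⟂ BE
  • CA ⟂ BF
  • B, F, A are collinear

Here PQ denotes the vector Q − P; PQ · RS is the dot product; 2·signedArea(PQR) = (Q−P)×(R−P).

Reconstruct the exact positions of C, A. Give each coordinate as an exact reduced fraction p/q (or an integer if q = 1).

1. C_x = -113/125  [B, E, C are collinear ∩ FC ⟂ BE]
2. C_y = 366/125  [B, E, C are collinear ∩ FC ⟂ BE]
   → C = (-113/125, 366/125)
3. A_x = -113/125  [B, F, A are collinear ∩ CA ⟂ BF]
4. A_y = 6  [B, F, A are collinear ∩ CA ⟂ BF]
   → A = (-113/125, 6)

A = (-113/125, 6)
C = (-113/125, 366/125)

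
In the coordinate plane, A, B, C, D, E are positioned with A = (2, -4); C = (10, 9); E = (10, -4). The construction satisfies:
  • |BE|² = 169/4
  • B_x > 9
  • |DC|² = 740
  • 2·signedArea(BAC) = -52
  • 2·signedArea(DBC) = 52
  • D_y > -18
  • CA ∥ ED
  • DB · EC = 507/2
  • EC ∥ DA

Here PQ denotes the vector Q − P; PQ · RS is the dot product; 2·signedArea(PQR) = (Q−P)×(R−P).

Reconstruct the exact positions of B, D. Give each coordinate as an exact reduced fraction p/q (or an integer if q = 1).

1. B_x = 10  [line -13·x + 8·y + 110 = 0 ∩ |BE|² = 169/4]
2. B_y = 5/2  [line -13·x + 8·y + 110 = 0 ∩ |BE|² = 169/4]
   → B = (10, 5/2)
3. D_x = 2  [EC ∥ DA ∩ CA ∥ ED]
4. D_y = -17  [EC ∥ DA ∩ CA ∥ ED]
   → D = (2, -17)

B = (10, 5/2)
D = (2, -17)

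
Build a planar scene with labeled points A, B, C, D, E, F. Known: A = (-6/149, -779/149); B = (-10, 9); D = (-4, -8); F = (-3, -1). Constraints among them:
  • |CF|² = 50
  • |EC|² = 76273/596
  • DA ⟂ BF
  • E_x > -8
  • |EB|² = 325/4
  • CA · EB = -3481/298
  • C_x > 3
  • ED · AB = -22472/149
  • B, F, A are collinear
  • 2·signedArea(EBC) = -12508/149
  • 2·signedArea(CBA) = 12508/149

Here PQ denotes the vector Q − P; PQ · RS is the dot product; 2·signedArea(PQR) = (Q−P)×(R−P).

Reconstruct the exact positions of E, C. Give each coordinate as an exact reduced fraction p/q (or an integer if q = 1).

1. C_x = 584/149  [line 2120/149·x + 1484/149·y + -4664/149 = 0 ∩ |CF|² = 50]
2. C_y = -366/149  [line 2120/149·x + 1484/149·y + -4664/149 = 0 ∩ |CF|² = 50]
   → C = (584/149, -366/149)
3. E_x = -7  [2·signedArea(EBC) = -12508/149 ∩ ED · AB = -22472/149]
4. E_y = 1/2  [2·signedArea(EBC) = -12508/149 ∩ ED · AB = -22472/149]
   → E = (-7, 1/2)

C = (584/149, -366/149)
E = (-7, 1/2)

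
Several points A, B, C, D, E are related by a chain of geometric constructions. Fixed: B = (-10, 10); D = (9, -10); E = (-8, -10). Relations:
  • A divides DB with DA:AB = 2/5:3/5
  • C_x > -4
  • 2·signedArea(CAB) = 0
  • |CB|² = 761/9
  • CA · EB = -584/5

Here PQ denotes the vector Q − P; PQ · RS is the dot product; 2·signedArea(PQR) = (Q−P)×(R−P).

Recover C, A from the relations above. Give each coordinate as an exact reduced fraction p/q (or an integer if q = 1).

1. A_x = 7/5  [A divides DB with DA:AB = 2/5:3/5]
2. A_y = -2  [A divides DB with DA:AB = 2/5:3/5]
   → A = (7/5, -2)
3. C_x = -11/3  [2·signedArea(CAB) = 0 ∩ CA · EB = -584/5]
4. C_y = 10/3  [2·signedArea(CAB) = 0 ∩ CA · EB = -584/5]
   → C = (-11/3, 10/3)

A = (7/5, -2)
C = (-11/3, 10/3)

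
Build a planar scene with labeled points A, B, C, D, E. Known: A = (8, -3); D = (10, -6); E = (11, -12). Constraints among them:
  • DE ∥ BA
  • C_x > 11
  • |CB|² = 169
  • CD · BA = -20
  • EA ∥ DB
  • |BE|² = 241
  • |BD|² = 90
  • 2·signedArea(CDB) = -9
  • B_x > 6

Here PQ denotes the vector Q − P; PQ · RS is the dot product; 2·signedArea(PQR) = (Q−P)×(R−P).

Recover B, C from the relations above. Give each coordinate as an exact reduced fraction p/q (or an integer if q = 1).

B = (7, 3)
C = (12, -9)

1. B_x = 7  [DE ∥ BA ∩ EA ∥ DB]
2. B_y = 3  [DE ∥ BA ∩ EA ∥ DB]
   → B = (7, 3)
3. C_x = 12  [2·signedArea(CDB) = -9 ∩ CD · BA = -20]
4. C_y = -9  [2·signedArea(CDB) = -9 ∩ CD · BA = -20]
   → C = (12, -9)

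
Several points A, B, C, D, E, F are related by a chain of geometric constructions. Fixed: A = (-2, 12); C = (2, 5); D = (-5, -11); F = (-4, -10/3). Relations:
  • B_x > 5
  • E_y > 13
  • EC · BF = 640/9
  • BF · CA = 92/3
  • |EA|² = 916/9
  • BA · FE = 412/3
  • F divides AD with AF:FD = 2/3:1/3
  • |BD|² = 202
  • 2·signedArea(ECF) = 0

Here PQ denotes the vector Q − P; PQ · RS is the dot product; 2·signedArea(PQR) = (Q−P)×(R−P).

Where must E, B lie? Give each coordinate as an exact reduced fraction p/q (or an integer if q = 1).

B = (6, -2)
E = (8, 40/3)

1. E_x = 8  [line 25/3·x + -6·y + 40/3 = 0 ∩ |EA|² = 916/9]
2. E_y = 40/3  [line 25/3·x + -6·y + 40/3 = 0 ∩ |EA|² = 916/9]
   → E = (8, 40/3)
3. B_x = 6  [BF · CA = 92/3 ∩ BA · FE = 412/3]
4. B_y = -2  [BF · CA = 92/3 ∩ BA · FE = 412/3]
   → B = (6, -2)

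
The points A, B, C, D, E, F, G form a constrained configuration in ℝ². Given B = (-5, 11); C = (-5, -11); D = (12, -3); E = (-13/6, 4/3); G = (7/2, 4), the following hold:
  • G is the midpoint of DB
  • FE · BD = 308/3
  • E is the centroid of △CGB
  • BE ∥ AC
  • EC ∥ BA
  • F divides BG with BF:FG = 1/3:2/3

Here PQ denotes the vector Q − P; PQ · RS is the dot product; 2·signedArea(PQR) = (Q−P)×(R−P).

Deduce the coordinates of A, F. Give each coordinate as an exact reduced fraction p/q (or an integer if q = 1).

1. A_x = -47/6  [BE ∥ AC ∩ EC ∥ BA]
2. A_y = -4/3  [BE ∥ AC ∩ EC ∥ BA]
   → A = (-47/6, -4/3)
3. F_x = -13/6  [F divides BG with BF:FG = 1/3:2/3]
4. F_y = 26/3  [F divides BG with BF:FG = 1/3:2/3]
   → F = (-13/6, 26/3)

A = (-47/6, -4/3)
F = (-13/6, 26/3)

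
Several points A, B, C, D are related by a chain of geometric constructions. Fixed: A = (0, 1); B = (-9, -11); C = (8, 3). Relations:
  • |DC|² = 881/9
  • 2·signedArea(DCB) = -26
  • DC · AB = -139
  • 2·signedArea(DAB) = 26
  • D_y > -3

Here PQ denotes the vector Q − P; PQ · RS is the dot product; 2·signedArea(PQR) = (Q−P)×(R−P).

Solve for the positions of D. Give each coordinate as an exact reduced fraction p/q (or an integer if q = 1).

D = (-1/3, -7/3)

1. D_x = -1/3  [2·signedArea(DAB) = 26 ∩ DC · AB = -139]
2. D_y = -7/3  [2·signedArea(DAB) = 26 ∩ DC · AB = -139]
   → D = (-1/3, -7/3)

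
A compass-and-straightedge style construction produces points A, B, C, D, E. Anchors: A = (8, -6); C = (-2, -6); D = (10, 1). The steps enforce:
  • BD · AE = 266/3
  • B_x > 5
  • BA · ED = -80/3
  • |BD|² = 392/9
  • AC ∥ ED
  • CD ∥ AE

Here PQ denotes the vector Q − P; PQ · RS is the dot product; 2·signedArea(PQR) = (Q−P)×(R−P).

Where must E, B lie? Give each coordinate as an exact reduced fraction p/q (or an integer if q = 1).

B = (16/3, -11/3)
E = (20, 1)

1. E_x = 20  [AC ∥ ED ∩ CD ∥ AE]
2. E_y = 1  [AC ∥ ED ∩ CD ∥ AE]
   → E = (20, 1)
3. B_x = 16/3  [BD · AE = 266/3 ∩ BA · ED = -80/3]
4. B_y = -11/3  [BD · AE = 266/3 ∩ BA · ED = -80/3]
   → B = (16/3, -11/3)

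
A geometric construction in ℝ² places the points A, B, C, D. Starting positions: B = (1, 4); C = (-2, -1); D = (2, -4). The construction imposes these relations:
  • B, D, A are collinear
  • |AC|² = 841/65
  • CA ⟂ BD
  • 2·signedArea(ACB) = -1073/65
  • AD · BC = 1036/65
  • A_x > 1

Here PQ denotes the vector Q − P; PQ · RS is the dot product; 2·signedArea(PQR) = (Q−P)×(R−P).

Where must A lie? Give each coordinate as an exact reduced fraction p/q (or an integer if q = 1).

1. A_x = 102/65  [B, D, A are collinear ∩ CA ⟂ BD]
2. A_y = -36/65  [B, D, A are collinear ∩ CA ⟂ BD]
   → A = (102/65, -36/65)

A = (102/65, -36/65)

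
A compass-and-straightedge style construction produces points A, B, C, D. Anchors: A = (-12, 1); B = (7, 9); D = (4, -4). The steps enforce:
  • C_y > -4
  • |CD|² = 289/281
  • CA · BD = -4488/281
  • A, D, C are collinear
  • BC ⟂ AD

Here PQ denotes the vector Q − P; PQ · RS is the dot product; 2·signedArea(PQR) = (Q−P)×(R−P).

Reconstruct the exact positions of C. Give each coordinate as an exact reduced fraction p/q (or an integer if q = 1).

1. C_x = 852/281  [A, D, C are collinear ∩ BC ⟂ AD]
2. C_y = -1039/281  [A, D, C are collinear ∩ BC ⟂ AD]
   → C = (852/281, -1039/281)

C = (852/281, -1039/281)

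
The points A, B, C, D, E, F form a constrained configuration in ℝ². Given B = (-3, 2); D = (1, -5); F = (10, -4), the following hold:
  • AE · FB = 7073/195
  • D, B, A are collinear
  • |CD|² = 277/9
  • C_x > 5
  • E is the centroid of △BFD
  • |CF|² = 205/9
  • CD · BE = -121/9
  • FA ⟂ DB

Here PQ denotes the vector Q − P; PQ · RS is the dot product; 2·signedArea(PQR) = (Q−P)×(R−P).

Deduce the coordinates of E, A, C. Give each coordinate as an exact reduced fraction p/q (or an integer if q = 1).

A = (181/65, -528/65)
C = (17/3, -2)
E = (8/3, -7/3)

1. E_x = 8/3  [E is the centroid of △BFD]
2. E_y = -7/3  [E is the centroid of △BFD]
   → E = (8/3, -7/3)
3. A_x = 181/65  [D, B, A are collinear ∩ FA ⟂ DB]
4. A_y = -528/65  [D, B, A are collinear ∩ FA ⟂ DB]
   → A = (181/65, -528/65)
5. C_x = 17/3  [line -17/3·x + 13/3·y + 367/9 = 0 ∩ |CD|² = 277/9]
6. C_y = -2  [line -17/3·x + 13/3·y + 367/9 = 0 ∩ |CD|² = 277/9]
   → C = (17/3, -2)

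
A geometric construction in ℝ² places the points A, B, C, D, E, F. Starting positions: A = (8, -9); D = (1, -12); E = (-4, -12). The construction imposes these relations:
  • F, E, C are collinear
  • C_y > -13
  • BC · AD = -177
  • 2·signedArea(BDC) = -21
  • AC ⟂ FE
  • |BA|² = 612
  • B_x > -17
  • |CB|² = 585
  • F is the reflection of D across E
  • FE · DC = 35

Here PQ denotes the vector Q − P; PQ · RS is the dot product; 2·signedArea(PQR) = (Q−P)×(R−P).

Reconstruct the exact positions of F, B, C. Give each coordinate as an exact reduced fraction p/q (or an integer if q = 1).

1. F_x = -9  [F is the reflection of D across E]
2. F_y = -12  [F is the reflection of D across E]
   → F = (-9, -12)
3. C_x = 8  [F, E, C are collinear ∩ AC ⟂ FE]
4. C_y = -12  [F, E, C are collinear ∩ AC ⟂ FE]
   → C = (8, -12)
5. B_x = -16  [BC · AD = -177 ∩ 2·signedArea(BDC) = -21]
6. B_y = -15  [BC · AD = -177 ∩ 2·signedArea(BDC) = -21]
   → B = (-16, -15)

B = (-16, -15)
C = (8, -12)
F = (-9, -12)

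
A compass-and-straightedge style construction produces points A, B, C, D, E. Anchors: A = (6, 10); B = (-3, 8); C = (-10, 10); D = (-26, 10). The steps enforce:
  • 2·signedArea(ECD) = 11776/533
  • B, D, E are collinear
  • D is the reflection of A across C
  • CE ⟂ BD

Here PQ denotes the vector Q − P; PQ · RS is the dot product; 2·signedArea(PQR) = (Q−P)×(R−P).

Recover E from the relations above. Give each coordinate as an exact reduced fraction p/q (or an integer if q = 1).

E = (-5394/533, 4594/533)

1. E_x = -5394/533  [B, D, E are collinear ∩ CE ⟂ BD]
2. E_y = 4594/533  [B, D, E are collinear ∩ CE ⟂ BD]
   → E = (-5394/533, 4594/533)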